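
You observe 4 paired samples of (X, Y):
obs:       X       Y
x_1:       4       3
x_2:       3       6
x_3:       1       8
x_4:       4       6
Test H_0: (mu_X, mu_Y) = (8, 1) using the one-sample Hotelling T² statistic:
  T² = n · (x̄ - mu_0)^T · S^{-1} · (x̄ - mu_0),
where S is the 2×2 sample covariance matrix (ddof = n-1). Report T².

Step 1 — sample mean vector:
  mean(X) = (4 + 3 + 1 + 4) / 4 = 12/4 = 3
  mean(Y) = (3 + 6 + 8 + 6) / 4 = 23/4 = 5.75
  x̄ = (3, 5.75),  deviation x̄ - mu_0 = (3, 5.75) - (8, 1) = (-5, 4.75).

Step 2 — sample covariance matrix, S[i,j] = (1/(n-1)) · Σ_k (x_{k,i} - mean_i) · (x_{k,j} - mean_j), divisor n-1 = 3:
  S[X,X] = ((1)·(1) + (0)·(0) + (-2)·(-2) + (1)·(1)) / 3 = 6/3 = 2
  S[X,Y] = ((1)·(-2.75) + (0)·(0.25) + (-2)·(2.25) + (1)·(0.25)) / 3 = -7/3 = -2.3333
  S[Y,Y] = ((-2.75)·(-2.75) + (0.25)·(0.25) + (2.25)·(2.25) + (0.25)·(0.25)) / 3 = 12.75/3 = 4.25
  S = [[2, -2.3333],
 [-2.3333, 4.25]].

Step 3 — invert S. det(S) = 2·4.25 - (-2.3333)² = 3.0556.
  S^{-1} = (1/det) · [[d, -b], [-b, a]] = [[1.3909, 0.7636],
 [0.7636, 0.6545]].

Step 4 — quadratic form (x̄ - mu_0)^T · S^{-1} · (x̄ - mu_0):
  S^{-1} · (x̄ - mu_0) = (-3.3273, -0.7091),
  (x̄ - mu_0)^T · [...] = (-5)·(-3.3273) + (4.75)·(-0.7091) = 13.2682.

Step 5 — scale by n: T² = 4 · 13.2682 = 53.0727.

T² ≈ 53.0727


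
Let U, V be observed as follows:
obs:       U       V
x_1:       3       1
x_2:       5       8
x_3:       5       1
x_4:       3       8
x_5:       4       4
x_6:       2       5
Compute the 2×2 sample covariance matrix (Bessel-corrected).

Step 1 — column means:
  mean(U) = (3 + 5 + 5 + 3 + 4 + 2) / 6 = 22/6 = 3.6667
  mean(V) = (1 + 8 + 1 + 8 + 4 + 5) / 6 = 27/6 = 4.5

Step 2 — sample covariance S[i,j] = (1/(n-1)) · Σ_k (x_{k,i} - mean_i) · (x_{k,j} - mean_j), with n-1 = 5.
  S[U,U] = ((-0.6667)·(-0.6667) + (1.3333)·(1.3333) + (1.3333)·(1.3333) + (-0.6667)·(-0.6667) + (0.3333)·(0.3333) + (-1.6667)·(-1.6667)) / 5 = 7.3333/5 = 1.4667
  S[U,V] = ((-0.6667)·(-3.5) + (1.3333)·(3.5) + (1.3333)·(-3.5) + (-0.6667)·(3.5) + (0.3333)·(-0.5) + (-1.6667)·(0.5)) / 5 = -1/5 = -0.2
  S[V,V] = ((-3.5)·(-3.5) + (3.5)·(3.5) + (-3.5)·(-3.5) + (3.5)·(3.5) + (-0.5)·(-0.5) + (0.5)·(0.5)) / 5 = 49.5/5 = 9.9

S is symmetric (S[j,i] = S[i,j]). Assembling:

S = [[1.4667, -0.2],
 [-0.2, 9.9]]


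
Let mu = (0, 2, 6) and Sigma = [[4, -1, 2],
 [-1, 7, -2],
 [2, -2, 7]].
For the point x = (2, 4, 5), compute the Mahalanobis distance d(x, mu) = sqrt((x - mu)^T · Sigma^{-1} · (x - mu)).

Step 1 — centre the observation: (x - mu) = (2, 2, -1).

Step 2 — invert Sigma (cofactor / det for 3×3, or solve directly):
  Sigma^{-1} = [[0.2941, 0.0196, -0.0784],
 [0.0196, 0.1569, 0.0392],
 [-0.0784, 0.0392, 0.1765]].

Step 3 — form the quadratic (x - mu)^T · Sigma^{-1} · (x - mu):
  Sigma^{-1} · (x - mu) = (0.7059, 0.3137, -0.2549).
  (x - mu)^T · [Sigma^{-1} · (x - mu)] = (2)·(0.7059) + (2)·(0.3137) + (-1)·(-0.2549) = 2.2941.

Step 4 — take square root: d = √(2.2941) ≈ 1.5146.

d(x, mu) = √(2.2941) ≈ 1.5146


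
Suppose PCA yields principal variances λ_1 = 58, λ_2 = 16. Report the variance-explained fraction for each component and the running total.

Step 1 — total variance = trace(Sigma) = Σ λ_i = 58 + 16 = 74.

Step 2 — fraction explained by component i = λ_i / Σ λ:
  PC1: 58/74 = 0.7838
  PC2: 16/74 = 0.2162

Step 3 — cumulative fraction after k components = (λ_1 + ... + λ_k) / Σ λ:
  k = 1: 58/74 = 0.7838
  k = 2: (58 + 16)/74 = 74/74 = 1

Summary (fraction, with percent):

explained: PC1 0.7838 (78.38%), PC2 0.2162 (21.62%);  cumulative: 0.7838, 1


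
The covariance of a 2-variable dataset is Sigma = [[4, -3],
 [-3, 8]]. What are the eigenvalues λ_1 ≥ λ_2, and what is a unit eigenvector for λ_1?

Step 1 — characteristic polynomial of 2×2 Sigma:
  det(Sigma - λI) = λ² - trace · λ + det = 0.
  trace = 4 + 8 = 12, det = 4·8 - (-3)² = 23.
Step 2 — discriminant:
  Δ = trace² - 4·det = 144 - 92 = 52.
Step 3 — eigenvalues:
  λ = (trace ± √Δ)/2 = (12 ± 7.2111)/2,
  λ_1 = 9.6056,  λ_2 = 2.3944.

Step 4 — unit eigenvector for λ_1: solve (Sigma - λ_1 I)v = 0. First row:
  (4 - 9.6056)·v_x + (-3)·v_y = 0, i.e. (-5.6056)·v_x + (-3)·v_y = 0,
  so v ∝ (b, λ_1 - a) = (-3, 5.6056); multiply by -1 so the first entry is positive: u = (3, -5.6056).
  ||u|| = √((3)² + (-5.6056)²) = √(40.4222) ≈ 6.3578,
  v_1 = u/||u|| ≈ (0.4719, -0.8817) (||v_1|| = 1).

λ_1 = 9.6056,  λ_2 = 2.3944;  v_1 ≈ (0.4719, -0.8817)


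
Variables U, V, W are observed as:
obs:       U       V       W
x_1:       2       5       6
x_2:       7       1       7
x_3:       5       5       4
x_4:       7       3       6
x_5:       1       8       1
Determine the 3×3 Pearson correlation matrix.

Step 1 — column means:
  mean(U) = (2 + 7 + 5 + 7 + 1) / 5 = 22/5 = 4.4
  mean(V) = (5 + 1 + 5 + 3 + 8) / 5 = 22/5 = 4.4
  mean(W) = (6 + 7 + 4 + 6 + 1) / 5 = 24/5 = 4.8

Step 2 — sample variances and covariances s[i,j] = (1/(n-1)) · Σ_k (x_{k,i} - mean_i) · (x_{k,j} - mean_j), with n-1 = 4:
  s[U,U] = ((-2.4)·(-2.4) + (2.6)·(2.6) + (0.6)·(0.6) + (2.6)·(2.6) + (-3.4)·(-3.4)) / 4 = 31.2/4 = 7.8
  s[U,V] = ((-2.4)·(0.6) + (2.6)·(-3.4) + (0.6)·(0.6) + (2.6)·(-1.4) + (-3.4)·(3.6)) / 4 = -25.8/4 = -6.45
  s[U,W] = ((-2.4)·(1.2) + (2.6)·(2.2) + (0.6)·(-0.8) + (2.6)·(1.2) + (-3.4)·(-3.8)) / 4 = 18.4/4 = 4.6
  s[V,V] = ((0.6)·(0.6) + (-3.4)·(-3.4) + (0.6)·(0.6) + (-1.4)·(-1.4) + (3.6)·(3.6)) / 4 = 27.2/4 = 6.8
  s[V,W] = ((0.6)·(1.2) + (-3.4)·(2.2) + (0.6)·(-0.8) + (-1.4)·(1.2) + (3.6)·(-3.8)) / 4 = -22.6/4 = -5.65
  s[W,W] = ((1.2)·(1.2) + (2.2)·(2.2) + (-0.8)·(-0.8) + (1.2)·(1.2) + (-3.8)·(-3.8)) / 4 = 22.8/4 = 5.7
  Sample standard deviations s_i = √(s[i,i]):
  s(U) = √(7.8) = 2.7928
  s(V) = √(6.8) = 2.6077
  s(W) = √(5.7) = 2.3875

Step 3 — r_{ij} = s_{ij} / (s_i · s_j):
  r[U,U] = 1 (diagonal).
  r[U,V] = -6.45 / (2.7928 · 2.6077) = -6.45 / 7.2829 = -0.8856
  r[U,W] = 4.6 / (2.7928 · 2.3875) = 4.6 / 6.6678 = 0.6899
  r[V,V] = 1 (diagonal).
  r[V,W] = -5.65 / (2.6077 · 2.3875) = -5.65 / 6.2258 = -0.9075
  r[W,W] = 1 (diagonal).

R is symmetric with unit diagonal. Assembling:

R = [[1, -0.8856, 0.6899],
 [-0.8856, 1, -0.9075],
 [0.6899, -0.9075, 1]]


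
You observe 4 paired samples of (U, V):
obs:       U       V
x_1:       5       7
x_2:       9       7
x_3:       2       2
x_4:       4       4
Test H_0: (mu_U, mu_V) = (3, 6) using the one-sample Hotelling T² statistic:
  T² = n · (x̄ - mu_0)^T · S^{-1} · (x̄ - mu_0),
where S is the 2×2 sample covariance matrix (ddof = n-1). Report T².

Step 1 — sample mean vector:
  mean(U) = (5 + 9 + 2 + 4) / 4 = 20/4 = 5
  mean(V) = (7 + 7 + 2 + 4) / 4 = 20/4 = 5
  x̄ = (5, 5),  deviation x̄ - mu_0 = (5, 5) - (3, 6) = (2, -1).

Step 2 — sample covariance matrix, S[i,j] = (1/(n-1)) · Σ_k (x_{k,i} - mean_i) · (x_{k,j} - mean_j), divisor n-1 = 3:
  S[U,U] = ((0)·(0) + (4)·(4) + (-3)·(-3) + (-1)·(-1)) / 3 = 26/3 = 8.6667
  S[U,V] = ((0)·(2) + (4)·(2) + (-3)·(-3) + (-1)·(-1)) / 3 = 18/3 = 6
  S[V,V] = ((2)·(2) + (2)·(2) + (-3)·(-3) + (-1)·(-1)) / 3 = 18/3 = 6
  S = [[8.6667, 6],
 [6, 6]].

Step 3 — invert S. det(S) = 8.6667·6 - (6)² = 16.
  S^{-1} = (1/det) · [[d, -b], [-b, a]] = [[0.375, -0.375],
 [-0.375, 0.5417]].

Step 4 — quadratic form (x̄ - mu_0)^T · S^{-1} · (x̄ - mu_0):
  S^{-1} · (x̄ - mu_0) = (1.125, -1.2917),
  (x̄ - mu_0)^T · [...] = (2)·(1.125) + (-1)·(-1.2917) = 3.5417.

Step 5 — scale by n: T² = 4 · 3.5417 = 14.1667.

T² ≈ 14.1667


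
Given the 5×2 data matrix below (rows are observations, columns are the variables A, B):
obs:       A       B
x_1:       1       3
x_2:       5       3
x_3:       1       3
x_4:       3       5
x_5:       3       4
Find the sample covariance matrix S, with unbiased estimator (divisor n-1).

Step 1 — column means:
  mean(A) = (1 + 5 + 1 + 3 + 3) / 5 = 13/5 = 2.6
  mean(B) = (3 + 3 + 3 + 5 + 4) / 5 = 18/5 = 3.6

Step 2 — sample covariance S[i,j] = (1/(n-1)) · Σ_k (x_{k,i} - mean_i) · (x_{k,j} - mean_j), with n-1 = 4.
  S[A,A] = ((-1.6)·(-1.6) + (2.4)·(2.4) + (-1.6)·(-1.6) + (0.4)·(0.4) + (0.4)·(0.4)) / 4 = 11.2/4 = 2.8
  S[A,B] = ((-1.6)·(-0.6) + (2.4)·(-0.6) + (-1.6)·(-0.6) + (0.4)·(1.4) + (0.4)·(0.4)) / 4 = 1.2/4 = 0.3
  S[B,B] = ((-0.6)·(-0.6) + (-0.6)·(-0.6) + (-0.6)·(-0.6) + (1.4)·(1.4) + (0.4)·(0.4)) / 4 = 3.2/4 = 0.8

S is symmetric (S[j,i] = S[i,j]). Assembling:

S = [[2.8, 0.3],
 [0.3, 0.8]]


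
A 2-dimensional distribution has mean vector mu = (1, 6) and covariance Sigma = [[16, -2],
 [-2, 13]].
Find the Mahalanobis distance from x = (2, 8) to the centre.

Step 1 — centre the observation: (x - mu) = (1, 2).

Step 2 — invert Sigma. det(Sigma) = 16·13 - (-2)² = 204.
  Sigma^{-1} = (1/det) · [[d, -b], [-b, a]] = [[0.0637, 0.0098],
 [0.0098, 0.0784]].

Step 3 — form the quadratic (x - mu)^T · Sigma^{-1} · (x - mu):
  Sigma^{-1} · (x - mu) = (0.0833, 0.1667).
  (x - mu)^T · [Sigma^{-1} · (x - mu)] = (1)·(0.0833) + (2)·(0.1667) = 0.4167.

Step 4 — take square root: d = √(0.4167) ≈ 0.6455.

d(x, mu) = √(0.4167) ≈ 0.6455


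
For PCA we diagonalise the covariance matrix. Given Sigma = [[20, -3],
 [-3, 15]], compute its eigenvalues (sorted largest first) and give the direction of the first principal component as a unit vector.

Step 1 — characteristic polynomial of 2×2 Sigma:
  det(Sigma - λI) = λ² - trace · λ + det = 0.
  trace = 20 + 15 = 35, det = 20·15 - (-3)² = 291.
Step 2 — discriminant:
  Δ = trace² - 4·det = 1225 - 1164 = 61.
Step 3 — eigenvalues:
  λ = (trace ± √Δ)/2 = (35 ± 7.8102)/2,
  λ_1 = 21.4051,  λ_2 = 13.5949.

Step 4 — unit eigenvector for λ_1: solve (Sigma - λ_1 I)v = 0. First row:
  (20 - 21.4051)·v_x + (-3)·v_y = 0, i.e. (-1.4051)·v_x + (-3)·v_y = 0,
  so v ∝ (b, λ_1 - a) = (-3, 1.4051); multiply by -1 so the first entry is positive: u = (3, -1.4051).
  ||u|| = √((3)² + (-1.4051)²) = √(10.9744) ≈ 3.3128,
  v_1 = u/||u|| ≈ (0.9056, -0.4242) (||v_1|| = 1).

λ_1 = 21.4051,  λ_2 = 13.5949;  v_1 ≈ (0.9056, -0.4242)


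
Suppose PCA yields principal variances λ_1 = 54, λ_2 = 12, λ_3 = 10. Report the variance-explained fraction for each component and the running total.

Step 1 — total variance = trace(Sigma) = Σ λ_i = 54 + 12 + 10 = 76.

Step 2 — fraction explained by component i = λ_i / Σ λ:
  PC1: 54/76 = 0.7105
  PC2: 12/76 = 0.1579
  PC3: 10/76 = 0.1316

Step 3 — cumulative fraction after k components = (λ_1 + ... + λ_k) / Σ λ:
  k = 1: 54/76 = 0.7105
  k = 2: (54 + 12)/76 = 66/76 = 0.8684
  k = 3: (54 + 12 + 10)/76 = 76/76 = 1

Summary (fraction, with percent):

explained: PC1 0.7105 (71.05%), PC2 0.1579 (15.79%), PC3 0.1316 (13.16%);  cumulative: 0.7105, 0.8684, 1


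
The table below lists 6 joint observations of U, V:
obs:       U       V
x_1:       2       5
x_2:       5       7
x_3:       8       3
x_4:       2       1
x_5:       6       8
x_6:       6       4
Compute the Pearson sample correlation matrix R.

Step 1 — column means:
  mean(U) = (2 + 5 + 8 + 2 + 6 + 6) / 6 = 29/6 = 4.8333
  mean(V) = (5 + 7 + 3 + 1 + 8 + 4) / 6 = 28/6 = 4.6667

Step 2 — sample variances and covariances s[i,j] = (1/(n-1)) · Σ_k (x_{k,i} - mean_i) · (x_{k,j} - mean_j), with n-1 = 5:
  s[U,U] = ((-2.8333)·(-2.8333) + (0.1667)·(0.1667) + (3.1667)·(3.1667) + (-2.8333)·(-2.8333) + (1.1667)·(1.1667) + (1.1667)·(1.1667)) / 5 = 28.8333/5 = 5.7667
  s[U,V] = ((-2.8333)·(0.3333) + (0.1667)·(2.3333) + (3.1667)·(-1.6667) + (-2.8333)·(-3.6667) + (1.1667)·(3.3333) + (1.1667)·(-0.6667)) / 5 = 7.6667/5 = 1.5333
  s[V,V] = ((0.3333)·(0.3333) + (2.3333)·(2.3333) + (-1.6667)·(-1.6667) + (-3.6667)·(-3.6667) + (3.3333)·(3.3333) + (-0.6667)·(-0.6667)) / 5 = 33.3333/5 = 6.6667
  Sample standard deviations s_i = √(s[i,i]):
  s(U) = √(5.7667) = 2.4014
  s(V) = √(6.6667) = 2.582

Step 3 — r_{ij} = s_{ij} / (s_i · s_j):
  r[U,U] = 1 (diagonal).
  r[U,V] = 1.5333 / (2.4014 · 2.582) = 1.5333 / 6.2004 = 0.2473
  r[V,V] = 1 (diagonal).

R is symmetric with unit diagonal. Assembling:

R = [[1, 0.2473],
 [0.2473, 1]]


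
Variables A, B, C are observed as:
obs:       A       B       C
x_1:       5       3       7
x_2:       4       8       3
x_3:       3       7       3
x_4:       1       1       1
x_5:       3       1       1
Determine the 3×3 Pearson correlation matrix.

Step 1 — column means:
  mean(A) = (5 + 4 + 3 + 1 + 3) / 5 = 16/5 = 3.2
  mean(B) = (3 + 8 + 7 + 1 + 1) / 5 = 20/5 = 4
  mean(C) = (7 + 3 + 3 + 1 + 1) / 5 = 15/5 = 3

Step 2 — sample variances and covariances s[i,j] = (1/(n-1)) · Σ_k (x_{k,i} - mean_i) · (x_{k,j} - mean_j), with n-1 = 4:
  s[A,A] = ((1.8)·(1.8) + (0.8)·(0.8) + (-0.2)·(-0.2) + (-2.2)·(-2.2) + (-0.2)·(-0.2)) / 4 = 8.8/4 = 2.2
  s[A,B] = ((1.8)·(-1) + (0.8)·(4) + (-0.2)·(3) + (-2.2)·(-3) + (-0.2)·(-3)) / 4 = 8/4 = 2
  s[A,C] = ((1.8)·(4) + (0.8)·(0) + (-0.2)·(0) + (-2.2)·(-2) + (-0.2)·(-2)) / 4 = 12/4 = 3
  s[B,B] = ((-1)·(-1) + (4)·(4) + (3)·(3) + (-3)·(-3) + (-3)·(-3)) / 4 = 44/4 = 11
  s[B,C] = ((-1)·(4) + (4)·(0) + (3)·(0) + (-3)·(-2) + (-3)·(-2)) / 4 = 8/4 = 2
  s[C,C] = ((4)·(4) + (0)·(0) + (0)·(0) + (-2)·(-2) + (-2)·(-2)) / 4 = 24/4 = 6
  Sample standard deviations s_i = √(s[i,i]):
  s(A) = √(2.2) = 1.4832
  s(B) = √(11) = 3.3166
  s(C) = √(6) = 2.4495

Step 3 — r_{ij} = s_{ij} / (s_i · s_j):
  r[A,A] = 1 (diagonal).
  r[A,B] = 2 / (1.4832 · 3.3166) = 2 / 4.9193 = 0.4066
  r[A,C] = 3 / (1.4832 · 2.4495) = 3 / 3.6332 = 0.8257
  r[B,B] = 1 (diagonal).
  r[B,C] = 2 / (3.3166 · 2.4495) = 2 / 8.124 = 0.2462
  r[C,C] = 1 (diagonal).

R is symmetric with unit diagonal. Assembling:

R = [[1, 0.4066, 0.8257],
 [0.4066, 1, 0.2462],
 [0.8257, 0.2462, 1]]


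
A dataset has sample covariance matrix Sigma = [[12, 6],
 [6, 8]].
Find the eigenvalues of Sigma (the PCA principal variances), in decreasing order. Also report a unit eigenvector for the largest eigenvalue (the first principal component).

Step 1 — characteristic polynomial of 2×2 Sigma:
  det(Sigma - λI) = λ² - trace · λ + det = 0.
  trace = 12 + 8 = 20, det = 12·8 - (6)² = 60.
Step 2 — discriminant:
  Δ = trace² - 4·det = 400 - 240 = 160.
Step 3 — eigenvalues:
  λ = (trace ± √Δ)/2 = (20 ± 12.6491)/2,
  λ_1 = 16.3246,  λ_2 = 3.6754.

Step 4 — unit eigenvector for λ_1: solve (Sigma - λ_1 I)v = 0. First row:
  (12 - 16.3246)·v_x + (6)·v_y = 0, i.e. (-4.3246)·v_x + (6)·v_y = 0,
  so v ∝ (b, λ_1 - a) = (6, 4.3246) = u.
  ||u|| = √((6)² + (4.3246)²) = √(54.7018) ≈ 7.3961,
  v_1 = u/||u|| ≈ (0.8112, 0.5847) (||v_1|| = 1).

λ_1 = 16.3246,  λ_2 = 3.6754;  v_1 ≈ (0.8112, 0.5847)


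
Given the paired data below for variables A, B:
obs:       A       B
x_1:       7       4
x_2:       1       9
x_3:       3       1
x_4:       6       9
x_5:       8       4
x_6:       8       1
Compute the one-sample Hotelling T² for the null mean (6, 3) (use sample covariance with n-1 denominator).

Step 1 — sample mean vector:
  mean(A) = (7 + 1 + 3 + 6 + 8 + 8) / 6 = 33/6 = 5.5
  mean(B) = (4 + 9 + 1 + 9 + 4 + 1) / 6 = 28/6 = 4.6667
  x̄ = (5.5, 4.6667),  deviation x̄ - mu_0 = (5.5, 4.6667) - (6, 3) = (-0.5, 1.6667).

Step 2 — sample covariance matrix, S[i,j] = (1/(n-1)) · Σ_k (x_{k,i} - mean_i) · (x_{k,j} - mean_j), divisor n-1 = 5:
  S[A,A] = ((1.5)·(1.5) + (-4.5)·(-4.5) + (-2.5)·(-2.5) + (0.5)·(0.5) + (2.5)·(2.5) + (2.5)·(2.5)) / 5 = 41.5/5 = 8.3
  S[A,B] = ((1.5)·(-0.6667) + (-4.5)·(4.3333) + (-2.5)·(-3.6667) + (0.5)·(4.3333) + (2.5)·(-0.6667) + (2.5)·(-3.6667)) / 5 = -20/5 = -4
  S[B,B] = ((-0.6667)·(-0.6667) + (4.3333)·(4.3333) + (-3.6667)·(-3.6667) + (4.3333)·(4.3333) + (-0.6667)·(-0.6667) + (-3.6667)·(-3.6667)) / 5 = 65.3333/5 = 13.0667
  S = [[8.3, -4],
 [-4, 13.0667]].

Step 3 — invert S. det(S) = 8.3·13.0667 - (-4)² = 92.4533.
  S^{-1} = (1/det) · [[d, -b], [-b, a]] = [[0.1413, 0.0433],
 [0.0433, 0.0898]].

Step 4 — quadratic form (x̄ - mu_0)^T · S^{-1} · (x̄ - mu_0):
  S^{-1} · (x̄ - mu_0) = (0.0014, 0.128),
  (x̄ - mu_0)^T · [...] = (-0.5)·(0.0014) + (1.6667)·(0.128) = 0.2126.

Step 5 — scale by n: T² = 6 · 0.2126 = 1.2756.

T² ≈ 1.2756


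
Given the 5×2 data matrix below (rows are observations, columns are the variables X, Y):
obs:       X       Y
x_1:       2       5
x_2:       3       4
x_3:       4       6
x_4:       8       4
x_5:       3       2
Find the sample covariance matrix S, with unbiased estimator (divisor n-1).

Step 1 — column means:
  mean(X) = (2 + 3 + 4 + 8 + 3) / 5 = 20/5 = 4
  mean(Y) = (5 + 4 + 6 + 4 + 2) / 5 = 21/5 = 4.2

Step 2 — sample covariance S[i,j] = (1/(n-1)) · Σ_k (x_{k,i} - mean_i) · (x_{k,j} - mean_j), with n-1 = 4.
  S[X,X] = ((-2)·(-2) + (-1)·(-1) + (0)·(0) + (4)·(4) + (-1)·(-1)) / 4 = 22/4 = 5.5
  S[X,Y] = ((-2)·(0.8) + (-1)·(-0.2) + (0)·(1.8) + (4)·(-0.2) + (-1)·(-2.2)) / 4 = 0/4 = 0
  S[Y,Y] = ((0.8)·(0.8) + (-0.2)·(-0.2) + (1.8)·(1.8) + (-0.2)·(-0.2) + (-2.2)·(-2.2)) / 4 = 8.8/4 = 2.2

S is symmetric (S[j,i] = S[i,j]). Assembling:

S = [[5.5, 0],
 [0, 2.2]]


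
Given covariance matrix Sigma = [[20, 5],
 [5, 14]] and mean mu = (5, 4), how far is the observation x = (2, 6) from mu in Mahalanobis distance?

Step 1 — centre the observation: (x - mu) = (-3, 2).

Step 2 — invert Sigma. det(Sigma) = 20·14 - (5)² = 255.
  Sigma^{-1} = (1/det) · [[d, -b], [-b, a]] = [[0.0549, -0.0196],
 [-0.0196, 0.0784]].

Step 3 — form the quadratic (x - mu)^T · Sigma^{-1} · (x - mu):
  Sigma^{-1} · (x - mu) = (-0.2039, 0.2157).
  (x - mu)^T · [Sigma^{-1} · (x - mu)] = (-3)·(-0.2039) + (2)·(0.2157) = 1.0431.

Step 4 — take square root: d = √(1.0431) ≈ 1.0213.

d(x, mu) = √(1.0431) ≈ 1.0213


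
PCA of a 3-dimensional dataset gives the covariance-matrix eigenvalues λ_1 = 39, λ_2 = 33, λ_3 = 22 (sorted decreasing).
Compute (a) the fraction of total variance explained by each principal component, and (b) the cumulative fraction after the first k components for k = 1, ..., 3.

Step 1 — total variance = trace(Sigma) = Σ λ_i = 39 + 33 + 22 = 94.

Step 2 — fraction explained by component i = λ_i / Σ λ:
  PC1: 39/94 = 0.4149
  PC2: 33/94 = 0.3511
  PC3: 22/94 = 0.234

Step 3 — cumulative fraction after k components = (λ_1 + ... + λ_k) / Σ λ:
  k = 1: 39/94 = 0.4149
  k = 2: (39 + 33)/94 = 72/94 = 0.766
  k = 3: (39 + 33 + 22)/94 = 94/94 = 1

Summary (fraction, with percent):

explained: PC1 0.4149 (41.49%), PC2 0.3511 (35.11%), PC3 0.234 (23.4%);  cumulative: 0.4149, 0.766, 1


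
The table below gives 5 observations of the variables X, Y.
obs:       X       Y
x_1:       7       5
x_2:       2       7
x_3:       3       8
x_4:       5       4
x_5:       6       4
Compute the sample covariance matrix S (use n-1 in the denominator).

Step 1 — column means:
  mean(X) = (7 + 2 + 3 + 5 + 6) / 5 = 23/5 = 4.6
  mean(Y) = (5 + 7 + 8 + 4 + 4) / 5 = 28/5 = 5.6

Step 2 — sample covariance S[i,j] = (1/(n-1)) · Σ_k (x_{k,i} - mean_i) · (x_{k,j} - mean_j), with n-1 = 4.
  S[X,X] = ((2.4)·(2.4) + (-2.6)·(-2.6) + (-1.6)·(-1.6) + (0.4)·(0.4) + (1.4)·(1.4)) / 4 = 17.2/4 = 4.3
  S[X,Y] = ((2.4)·(-0.6) + (-2.6)·(1.4) + (-1.6)·(2.4) + (0.4)·(-1.6) + (1.4)·(-1.6)) / 4 = -11.8/4 = -2.95
  S[Y,Y] = ((-0.6)·(-0.6) + (1.4)·(1.4) + (2.4)·(2.4) + (-1.6)·(-1.6) + (-1.6)·(-1.6)) / 4 = 13.2/4 = 3.3

S is symmetric (S[j,i] = S[i,j]). Assembling:

S = [[4.3, -2.95],
 [-2.95, 3.3]]


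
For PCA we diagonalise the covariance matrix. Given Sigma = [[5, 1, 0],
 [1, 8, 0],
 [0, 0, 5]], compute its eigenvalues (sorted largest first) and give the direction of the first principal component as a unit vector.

Step 1 — characteristic polynomial p(λ) = det(λI - Sigma) = λ³ - tr·λ² + c_1·λ - det, where tr = trace, c_1 = sum of the principal 2×2 minors, det = det(Sigma):
  tr = 5 + 8 + 5 = 18,
  c_1 = (5·8 - (1)²) + (5·5 - (0)²) + (8·5 - (0)²) = 39 + 25 + 40 = 104,
  det = 5·(8·5 - (0)²) - (1)·((1)·5 - (0)·(0)) + (0)·((1)·(0) - 8·(0)) = 5·(40) - (1)·(5) + (0)·(0) = 195.
  So p(λ) = λ³ - 18λ² + 104λ - 195.
Step 2 — look for an integer root (rational root theorem: any rational root is an integer divisor of 195). Testing λ = 5:
  p(5) = 125 - 450 + 520 - 195 = 0  ✓
  Dividing out (λ - 5): p(λ) = (λ - 5)(λ² - 13λ + 39).
Step 3 — remaining eigenvalues from the quadratic λ² - 13λ + 39 = 0:
  Δ = 13² - 4·39 = 169 - 156 = 13,  λ = (13 ± √13)/2 = (13 ± 3.6056)/2 ≈ 8.3028 or 4.6972.
  Sorted: λ_1 = 8.3028,  λ_2 = 5,  λ_3 = 4.6972  (check: sum = 18 = tr ✓).

Step 4 — unit eigenvector for λ_1 ≈ 8.3028: v spans the null space of (Sigma - λ_1 I), whose rows are
  r_1 = (-3.3028, 1, 0),  r_2 = (1, -0.3028, 0),  r_3 = (0, 0, -3.3028).
  v is orthogonal to every row, so take v ∝ r_1 × r_3 = ((1)·(-3.3028) - (0)·(0), (0)·(0) - (-3.3028)·(-3.3028), (-3.3028)·(0) - (1)·(0)) ≈ (-3.3028, -10.9083, 0).
  Rescale (multiply by -1 so the first nonzero entry is positive): u = (3.3028, 10.9083, 0).
  ||u|| = √((3.3028)² + (10.9083)² + (0)²) = √(129.8999) ≈ 11.3974,  v_1 = u/||u|| ≈ (0.2898, 0.9571, 0) (||v_1|| = 1).

λ_1 = 8.3028,  λ_2 = 5,  λ_3 = 4.6972;  v_1 ≈ (0.2898, 0.9571, 0)


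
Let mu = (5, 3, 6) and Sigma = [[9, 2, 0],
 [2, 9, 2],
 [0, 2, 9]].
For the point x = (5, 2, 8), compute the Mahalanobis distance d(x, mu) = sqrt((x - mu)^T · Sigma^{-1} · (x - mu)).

Step 1 — centre the observation: (x - mu) = (0, -1, 2).

Step 2 — invert Sigma (cofactor / det for 3×3, or solve directly):
  Sigma^{-1} = [[0.1172, -0.0274, 0.0061],
 [-0.0274, 0.1233, -0.0274],
 [0.0061, -0.0274, 0.1172]].

Step 3 — form the quadratic (x - mu)^T · Sigma^{-1} · (x - mu):
  Sigma^{-1} · (x - mu) = (0.0396, -0.1781, 0.2618).
  (x - mu)^T · [Sigma^{-1} · (x - mu)] = (0)·(0.0396) + (-1)·(-0.1781) + (2)·(0.2618) = 0.7017.

Step 4 — take square root: d = √(0.7017) ≈ 0.8377.

d(x, mu) = √(0.7017) ≈ 0.8377


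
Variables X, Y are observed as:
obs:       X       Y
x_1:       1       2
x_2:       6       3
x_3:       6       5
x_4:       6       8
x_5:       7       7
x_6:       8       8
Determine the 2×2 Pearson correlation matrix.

Step 1 — column means:
  mean(X) = (1 + 6 + 6 + 6 + 7 + 8) / 6 = 34/6 = 5.6667
  mean(Y) = (2 + 3 + 5 + 8 + 7 + 8) / 6 = 33/6 = 5.5

Step 2 — sample variances and covariances s[i,j] = (1/(n-1)) · Σ_k (x_{k,i} - mean_i) · (x_{k,j} - mean_j), with n-1 = 5:
  s[X,X] = ((-4.6667)·(-4.6667) + (0.3333)·(0.3333) + (0.3333)·(0.3333) + (0.3333)·(0.3333) + (1.3333)·(1.3333) + (2.3333)·(2.3333)) / 5 = 29.3333/5 = 5.8667
  s[X,Y] = ((-4.6667)·(-3.5) + (0.3333)·(-2.5) + (0.3333)·(-0.5) + (0.3333)·(2.5) + (1.3333)·(1.5) + (2.3333)·(2.5)) / 5 = 24/5 = 4.8
  s[Y,Y] = ((-3.5)·(-3.5) + (-2.5)·(-2.5) + (-0.5)·(-0.5) + (2.5)·(2.5) + (1.5)·(1.5) + (2.5)·(2.5)) / 5 = 33.5/5 = 6.7
  Sample standard deviations s_i = √(s[i,i]):
  s(X) = √(5.8667) = 2.4221
  s(Y) = √(6.7) = 2.5884

Step 3 — r_{ij} = s_{ij} / (s_i · s_j):
  r[X,X] = 1 (diagonal).
  r[X,Y] = 4.8 / (2.4221 · 2.5884) = 4.8 / 6.2695 = 0.7656
  r[Y,Y] = 1 (diagonal).

R is symmetric with unit diagonal. Assembling:

R = [[1, 0.7656],
 [0.7656, 1]]


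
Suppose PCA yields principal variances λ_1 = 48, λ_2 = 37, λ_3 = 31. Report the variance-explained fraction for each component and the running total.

Step 1 — total variance = trace(Sigma) = Σ λ_i = 48 + 37 + 31 = 116.

Step 2 — fraction explained by component i = λ_i / Σ λ:
  PC1: 48/116 = 0.4138
  PC2: 37/116 = 0.319
  PC3: 31/116 = 0.2672

Step 3 — cumulative fraction after k components = (λ_1 + ... + λ_k) / Σ λ:
  k = 1: 48/116 = 0.4138
  k = 2: (48 + 37)/116 = 85/116 = 0.7328
  k = 3: (48 + 37 + 31)/116 = 116/116 = 1

Summary (fraction, with percent):

explained: PC1 0.4138 (41.38%), PC2 0.319 (31.9%), PC3 0.2672 (26.72%);  cumulative: 0.4138, 0.7328, 1


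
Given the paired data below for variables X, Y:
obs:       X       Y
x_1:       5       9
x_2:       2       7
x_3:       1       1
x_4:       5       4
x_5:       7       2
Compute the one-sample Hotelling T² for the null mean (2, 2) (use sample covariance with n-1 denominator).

Step 1 — sample mean vector:
  mean(X) = (5 + 2 + 1 + 5 + 7) / 5 = 20/5 = 4
  mean(Y) = (9 + 7 + 1 + 4 + 2) / 5 = 23/5 = 4.6
  x̄ = (4, 4.6),  deviation x̄ - mu_0 = (4, 4.6) - (2, 2) = (2, 2.6).

Step 2 — sample covariance matrix, S[i,j] = (1/(n-1)) · Σ_k (x_{k,i} - mean_i) · (x_{k,j} - mean_j), divisor n-1 = 4:
  S[X,X] = ((1)·(1) + (-2)·(-2) + (-3)·(-3) + (1)·(1) + (3)·(3)) / 4 = 24/4 = 6
  S[X,Y] = ((1)·(4.4) + (-2)·(2.4) + (-3)·(-3.6) + (1)·(-0.6) + (3)·(-2.6)) / 4 = 2/4 = 0.5
  S[Y,Y] = ((4.4)·(4.4) + (2.4)·(2.4) + (-3.6)·(-3.6) + (-0.6)·(-0.6) + (-2.6)·(-2.6)) / 4 = 45.2/4 = 11.3
  S = [[6, 0.5],
 [0.5, 11.3]].

Step 3 — invert S. det(S) = 6·11.3 - (0.5)² = 67.55.
  S^{-1} = (1/det) · [[d, -b], [-b, a]] = [[0.1673, -0.0074],
 [-0.0074, 0.0888]].

Step 4 — quadratic form (x̄ - mu_0)^T · S^{-1} · (x̄ - mu_0):
  S^{-1} · (x̄ - mu_0) = (0.3153, 0.2161),
  (x̄ - mu_0)^T · [...] = (2)·(0.3153) + (2.6)·(0.2161) = 1.1926.

Step 5 — scale by n: T² = 5 · 1.1926 = 5.963.

T² ≈ 5.963


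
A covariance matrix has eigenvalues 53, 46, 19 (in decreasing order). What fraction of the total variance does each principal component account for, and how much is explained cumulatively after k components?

Step 1 — total variance = trace(Sigma) = Σ λ_i = 53 + 46 + 19 = 118.

Step 2 — fraction explained by component i = λ_i / Σ λ:
  PC1: 53/118 = 0.4492
  PC2: 46/118 = 0.3898
  PC3: 19/118 = 0.161

Step 3 — cumulative fraction after k components = (λ_1 + ... + λ_k) / Σ λ:
  k = 1: 53/118 = 0.4492
  k = 2: (53 + 46)/118 = 99/118 = 0.839
  k = 3: (53 + 46 + 19)/118 = 118/118 = 1

Summary (fraction, with percent):

explained: PC1 0.4492 (44.92%), PC2 0.3898 (38.98%), PC3 0.161 (16.1%);  cumulative: 0.4492, 0.839, 1


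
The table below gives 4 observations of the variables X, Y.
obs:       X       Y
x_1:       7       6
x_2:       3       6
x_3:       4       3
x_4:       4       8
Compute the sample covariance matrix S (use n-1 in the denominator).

Step 1 — column means:
  mean(X) = (7 + 3 + 4 + 4) / 4 = 18/4 = 4.5
  mean(Y) = (6 + 6 + 3 + 8) / 4 = 23/4 = 5.75

Step 2 — sample covariance S[i,j] = (1/(n-1)) · Σ_k (x_{k,i} - mean_i) · (x_{k,j} - mean_j), with n-1 = 3.
  S[X,X] = ((2.5)·(2.5) + (-1.5)·(-1.5) + (-0.5)·(-0.5) + (-0.5)·(-0.5)) / 3 = 9/3 = 3
  S[X,Y] = ((2.5)·(0.25) + (-1.5)·(0.25) + (-0.5)·(-2.75) + (-0.5)·(2.25)) / 3 = 0.5/3 = 0.1667
  S[Y,Y] = ((0.25)·(0.25) + (0.25)·(0.25) + (-2.75)·(-2.75) + (2.25)·(2.25)) / 3 = 12.75/3 = 4.25

S is symmetric (S[j,i] = S[i,j]). Assembling:

S = [[3, 0.1667],
 [0.1667, 4.25]]


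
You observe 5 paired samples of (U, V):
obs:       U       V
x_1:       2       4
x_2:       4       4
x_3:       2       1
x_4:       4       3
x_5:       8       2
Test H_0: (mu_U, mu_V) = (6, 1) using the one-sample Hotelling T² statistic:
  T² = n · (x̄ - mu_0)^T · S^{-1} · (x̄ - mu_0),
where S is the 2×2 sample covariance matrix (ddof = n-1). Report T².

Step 1 — sample mean vector:
  mean(U) = (2 + 4 + 2 + 4 + 8) / 5 = 20/5 = 4
  mean(V) = (4 + 4 + 1 + 3 + 2) / 5 = 14/5 = 2.8
  x̄ = (4, 2.8),  deviation x̄ - mu_0 = (4, 2.8) - (6, 1) = (-2, 1.8).

Step 2 — sample covariance matrix, S[i,j] = (1/(n-1)) · Σ_k (x_{k,i} - mean_i) · (x_{k,j} - mean_j), divisor n-1 = 4:
  S[U,U] = ((-2)·(-2) + (0)·(0) + (-2)·(-2) + (0)·(0) + (4)·(4)) / 4 = 24/4 = 6
  S[U,V] = ((-2)·(1.2) + (0)·(1.2) + (-2)·(-1.8) + (0)·(0.2) + (4)·(-0.8)) / 4 = -2/4 = -0.5
  S[V,V] = ((1.2)·(1.2) + (1.2)·(1.2) + (-1.8)·(-1.8) + (0.2)·(0.2) + (-0.8)·(-0.8)) / 4 = 6.8/4 = 1.7
  S = [[6, -0.5],
 [-0.5, 1.7]].

Step 3 — invert S. det(S) = 6·1.7 - (-0.5)² = 9.95.
  S^{-1} = (1/det) · [[d, -b], [-b, a]] = [[0.1709, 0.0503],
 [0.0503, 0.603]].

Step 4 — quadratic form (x̄ - mu_0)^T · S^{-1} · (x̄ - mu_0):
  S^{-1} · (x̄ - mu_0) = (-0.2513, 0.9849),
  (x̄ - mu_0)^T · [...] = (-2)·(-0.2513) + (1.8)·(0.9849) = 2.2754.

Step 5 — scale by n: T² = 5 · 2.2754 = 11.3769.

T² ≈ 11.3769


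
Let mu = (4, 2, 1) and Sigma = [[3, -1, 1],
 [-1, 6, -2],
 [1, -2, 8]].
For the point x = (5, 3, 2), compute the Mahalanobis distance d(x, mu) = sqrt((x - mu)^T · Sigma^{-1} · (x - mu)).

Step 1 — centre the observation: (x - mu) = (1, 1, 1).

Step 2 — invert Sigma (cofactor / det for 3×3, or solve directly):
  Sigma^{-1} = [[0.3607, 0.0492, -0.0328],
 [0.0492, 0.1885, 0.041],
 [-0.0328, 0.041, 0.1393]].

Step 3 — form the quadratic (x - mu)^T · Sigma^{-1} · (x - mu):
  Sigma^{-1} · (x - mu) = (0.377, 0.2787, 0.1475).
  (x - mu)^T · [Sigma^{-1} · (x - mu)] = (1)·(0.377) + (1)·(0.2787) + (1)·(0.1475) = 0.8033.

Step 4 — take square root: d = √(0.8033) ≈ 0.8963.

d(x, mu) = √(0.8033) ≈ 0.8963


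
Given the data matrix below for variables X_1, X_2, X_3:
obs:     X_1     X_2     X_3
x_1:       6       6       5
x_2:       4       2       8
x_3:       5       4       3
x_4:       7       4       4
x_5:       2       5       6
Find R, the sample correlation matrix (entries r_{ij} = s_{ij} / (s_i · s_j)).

Step 1 — column means:
  mean(X_1) = (6 + 4 + 5 + 7 + 2) / 5 = 24/5 = 4.8
  mean(X_2) = (6 + 2 + 4 + 4 + 5) / 5 = 21/5 = 4.2
  mean(X_3) = (5 + 8 + 3 + 4 + 6) / 5 = 26/5 = 5.2

Step 2 — sample variances and covariances s[i,j] = (1/(n-1)) · Σ_k (x_{k,i} - mean_i) · (x_{k,j} - mean_j), with n-1 = 4:
  s[X_1,X_1] = ((1.2)·(1.2) + (-0.8)·(-0.8) + (0.2)·(0.2) + (2.2)·(2.2) + (-2.8)·(-2.8)) / 4 = 14.8/4 = 3.7
  s[X_1,X_2] = ((1.2)·(1.8) + (-0.8)·(-2.2) + (0.2)·(-0.2) + (2.2)·(-0.2) + (-2.8)·(0.8)) / 4 = 1.2/4 = 0.3
  s[X_1,X_3] = ((1.2)·(-0.2) + (-0.8)·(2.8) + (0.2)·(-2.2) + (2.2)·(-1.2) + (-2.8)·(0.8)) / 4 = -7.8/4 = -1.95
  s[X_2,X_2] = ((1.8)·(1.8) + (-2.2)·(-2.2) + (-0.2)·(-0.2) + (-0.2)·(-0.2) + (0.8)·(0.8)) / 4 = 8.8/4 = 2.2
  s[X_2,X_3] = ((1.8)·(-0.2) + (-2.2)·(2.8) + (-0.2)·(-2.2) + (-0.2)·(-1.2) + (0.8)·(0.8)) / 4 = -5.2/4 = -1.3
  s[X_3,X_3] = ((-0.2)·(-0.2) + (2.8)·(2.8) + (-2.2)·(-2.2) + (-1.2)·(-1.2) + (0.8)·(0.8)) / 4 = 14.8/4 = 3.7
  Sample standard deviations s_i = √(s[i,i]):
  s(X_1) = √(3.7) = 1.9235
  s(X_2) = √(2.2) = 1.4832
  s(X_3) = √(3.7) = 1.9235

Step 3 — r_{ij} = s_{ij} / (s_i · s_j):
  r[X_1,X_1] = 1 (diagonal).
  r[X_1,X_2] = 0.3 / (1.9235 · 1.4832) = 0.3 / 2.8531 = 0.1051
  r[X_1,X_3] = -1.95 / (1.9235 · 1.9235) = -1.95 / 3.7 = -0.527
  r[X_2,X_2] = 1 (diagonal).
  r[X_2,X_3] = -1.3 / (1.4832 · 1.9235) = -1.3 / 2.8531 = -0.4556
  r[X_3,X_3] = 1 (diagonal).

R is symmetric with unit diagonal. Assembling:

R = [[1, 0.1051, -0.527],
 [0.1051, 1, -0.4556],
 [-0.527, -0.4556, 1]]


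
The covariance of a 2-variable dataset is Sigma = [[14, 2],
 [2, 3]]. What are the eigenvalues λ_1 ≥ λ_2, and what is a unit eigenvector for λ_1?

Step 1 — characteristic polynomial of 2×2 Sigma:
  det(Sigma - λI) = λ² - trace · λ + det = 0.
  trace = 14 + 3 = 17, det = 14·3 - (2)² = 38.
Step 2 — discriminant:
  Δ = trace² - 4·det = 289 - 152 = 137.
Step 3 — eigenvalues:
  λ = (trace ± √Δ)/2 = (17 ± 11.7047)/2,
  λ_1 = 14.3523,  λ_2 = 2.6477.

Step 4 — unit eigenvector for λ_1: solve (Sigma - λ_1 I)v = 0. First row:
  (14 - 14.3523)·v_x + (2)·v_y = 0, i.e. (-0.3523)·v_x + (2)·v_y = 0,
  so v ∝ (b, λ_1 - a) = (2, 0.3523) = u.
  ||u|| = √((2)² + (0.3523)²) = √(4.1242) ≈ 2.0308,
  v_1 = u/||u|| ≈ (0.9848, 0.1735) (||v_1|| = 1).

λ_1 = 14.3523,  λ_2 = 2.6477;  v_1 ≈ (0.9848, 0.1735)


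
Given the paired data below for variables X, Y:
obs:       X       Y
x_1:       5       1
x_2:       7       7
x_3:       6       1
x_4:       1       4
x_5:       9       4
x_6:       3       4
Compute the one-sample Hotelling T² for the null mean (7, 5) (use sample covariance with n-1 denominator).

Step 1 — sample mean vector:
  mean(X) = (5 + 7 + 6 + 1 + 9 + 3) / 6 = 31/6 = 5.1667
  mean(Y) = (1 + 7 + 1 + 4 + 4 + 4) / 6 = 21/6 = 3.5
  x̄ = (5.1667, 3.5),  deviation x̄ - mu_0 = (5.1667, 3.5) - (7, 5) = (-1.8333, -1.5).

Step 2 — sample covariance matrix, S[i,j] = (1/(n-1)) · Σ_k (x_{k,i} - mean_i) · (x_{k,j} - mean_j), divisor n-1 = 5:
  S[X,X] = ((-0.1667)·(-0.1667) + (1.8333)·(1.8333) + (0.8333)·(0.8333) + (-4.1667)·(-4.1667) + (3.8333)·(3.8333) + (-2.1667)·(-2.1667)) / 5 = 40.8333/5 = 8.1667
  S[X,Y] = ((-0.1667)·(-2.5) + (1.8333)·(3.5) + (0.8333)·(-2.5) + (-4.1667)·(0.5) + (3.8333)·(0.5) + (-2.1667)·(0.5)) / 5 = 3.5/5 = 0.7
  S[Y,Y] = ((-2.5)·(-2.5) + (3.5)·(3.5) + (-2.5)·(-2.5) + (0.5)·(0.5) + (0.5)·(0.5) + (0.5)·(0.5)) / 5 = 25.5/5 = 5.1
  S = [[8.1667, 0.7],
 [0.7, 5.1]].

Step 3 — invert S. det(S) = 8.1667·5.1 - (0.7)² = 41.16.
  S^{-1} = (1/det) · [[d, -b], [-b, a]] = [[0.1239, -0.017],
 [-0.017, 0.1984]].

Step 4 — quadratic form (x̄ - mu_0)^T · S^{-1} · (x̄ - mu_0):
  S^{-1} · (x̄ - mu_0) = (-0.2017, -0.2664),
  (x̄ - mu_0)^T · [...] = (-1.8333)·(-0.2017) + (-1.5)·(-0.2664) = 0.7694.

Step 5 — scale by n: T² = 6 · 0.7694 = 4.6161.

T² ≈ 4.6161


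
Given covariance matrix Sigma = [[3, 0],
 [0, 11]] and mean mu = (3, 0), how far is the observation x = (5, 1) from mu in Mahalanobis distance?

Step 1 — centre the observation: (x - mu) = (2, 1).

Step 2 — invert Sigma. det(Sigma) = 3·11 - (0)² = 33.
  Sigma^{-1} = (1/det) · [[d, -b], [-b, a]] = [[0.3333, 0],
 [0, 0.0909]].

Step 3 — form the quadratic (x - mu)^T · Sigma^{-1} · (x - mu):
  Sigma^{-1} · (x - mu) = (0.6667, 0.0909).
  (x - mu)^T · [Sigma^{-1} · (x - mu)] = (2)·(0.6667) + (1)·(0.0909) = 1.4242.

Step 4 — take square root: d = √(1.4242) ≈ 1.1934.

d(x, mu) = √(1.4242) ≈ 1.1934


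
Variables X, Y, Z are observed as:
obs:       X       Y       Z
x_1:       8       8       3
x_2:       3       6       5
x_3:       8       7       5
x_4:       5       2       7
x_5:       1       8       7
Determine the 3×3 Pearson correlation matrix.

Step 1 — column means:
  mean(X) = (8 + 3 + 8 + 5 + 1) / 5 = 25/5 = 5
  mean(Y) = (8 + 6 + 7 + 2 + 8) / 5 = 31/5 = 6.2
  mean(Z) = (3 + 5 + 5 + 7 + 7) / 5 = 27/5 = 5.4

Step 2 — sample variances and covariances s[i,j] = (1/(n-1)) · Σ_k (x_{k,i} - mean_i) · (x_{k,j} - mean_j), with n-1 = 4:
  s[X,X] = ((3)·(3) + (-2)·(-2) + (3)·(3) + (0)·(0) + (-4)·(-4)) / 4 = 38/4 = 9.5
  s[X,Y] = ((3)·(1.8) + (-2)·(-0.2) + (3)·(0.8) + (0)·(-4.2) + (-4)·(1.8)) / 4 = 1/4 = 0.25
  s[X,Z] = ((3)·(-2.4) + (-2)·(-0.4) + (3)·(-0.4) + (0)·(1.6) + (-4)·(1.6)) / 4 = -14/4 = -3.5
  s[Y,Y] = ((1.8)·(1.8) + (-0.2)·(-0.2) + (0.8)·(0.8) + (-4.2)·(-4.2) + (1.8)·(1.8)) / 4 = 24.8/4 = 6.2
  s[Y,Z] = ((1.8)·(-2.4) + (-0.2)·(-0.4) + (0.8)·(-0.4) + (-4.2)·(1.6) + (1.8)·(1.6)) / 4 = -8.4/4 = -2.1
  s[Z,Z] = ((-2.4)·(-2.4) + (-0.4)·(-0.4) + (-0.4)·(-0.4) + (1.6)·(1.6) + (1.6)·(1.6)) / 4 = 11.2/4 = 2.8
  Sample standard deviations s_i = √(s[i,i]):
  s(X) = √(9.5) = 3.0822
  s(Y) = √(6.2) = 2.49
  s(Z) = √(2.8) = 1.6733

Step 3 — r_{ij} = s_{ij} / (s_i · s_j):
  r[X,X] = 1 (diagonal).
  r[X,Y] = 0.25 / (3.0822 · 2.49) = 0.25 / 7.6746 = 0.0326
  r[X,Z] = -3.5 / (3.0822 · 1.6733) = -3.5 / 5.1575 = -0.6786
  r[Y,Y] = 1 (diagonal).
  r[Y,Z] = -2.1 / (2.49 · 1.6733) = -2.1 / 4.1665 = -0.504
  r[Z,Z] = 1 (diagonal).

R is symmetric with unit diagonal. Assembling:

R = [[1, 0.0326, -0.6786],
 [0.0326, 1, -0.504],
 [-0.6786, -0.504, 1]]


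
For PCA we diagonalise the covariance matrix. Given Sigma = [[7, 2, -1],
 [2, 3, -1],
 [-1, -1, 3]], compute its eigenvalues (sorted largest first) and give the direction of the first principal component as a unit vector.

Step 1 — characteristic polynomial p(λ) = det(λI - Sigma) = λ³ - tr·λ² + c_1·λ - det, where tr = trace, c_1 = sum of the principal 2×2 minors, det = det(Sigma):
  tr = 7 + 3 + 3 = 13,
  c_1 = (7·3 - (2)²) + (7·3 - (-1)²) + (3·3 - (-1)²) = 17 + 20 + 8 = 45,
  det = 7·(3·3 - (-1)²) - (2)·((2)·3 - (-1)·(-1)) + (-1)·((2)·(-1) - 3·(-1)) = 7·(8) - (2)·(5) + (-1)·(1) = 45.
  So p(λ) = λ³ - 13λ² + 45λ - 45.
Step 2 — look for an integer root (rational root theorem: any rational root is an integer divisor of 45). Testing λ = 3:
  p(3) = 27 - 117 + 135 - 45 = 0  ✓
  Dividing out (λ - 3): p(λ) = (λ - 3)(λ² - 10λ + 15).
Step 3 — remaining eigenvalues from the quadratic λ² - 10λ + 15 = 0:
  Δ = 10² - 4·15 = 100 - 60 = 40,  λ = (10 ± √40)/2 = (10 ± 6.3246)/2 ≈ 8.1623 or 1.8377.
  Sorted: λ_1 = 8.1623,  λ_2 = 3,  λ_3 = 1.8377  (check: sum = 13 = tr ✓).

Step 4 — unit eigenvector for λ_1 ≈ 8.1623: v spans the null space of (Sigma - λ_1 I), whose rows are
  r_1 = (-1.1623, 2, -1),  r_2 = (2, -5.1623, -1),  r_3 = (-1, -1, -5.1623).
  v is orthogonal to every row, so take v ∝ r_1 × r_2 = ((2)·(-1) - (-1)·(-5.1623), (-1)·(2) - (-1.1623)·(-1), (-1.1623)·(-5.1623) - (2)·(2)) ≈ (-7.1623, -3.1623, 2).
  Rescale (multiply by -1 so the first nonzero entry is positive): u = (7.1623, 3.1623, -2).
  ||u|| = √((7.1623)² + (3.1623)² + (-2)²) = √(65.2982) ≈ 8.0807,  v_1 = u/||u|| ≈ (0.8863, 0.3913, -0.2475) (||v_1|| = 1).

λ_1 = 8.1623,  λ_2 = 3,  λ_3 = 1.8377;  v_1 ≈ (0.8863, 0.3913, -0.2475)


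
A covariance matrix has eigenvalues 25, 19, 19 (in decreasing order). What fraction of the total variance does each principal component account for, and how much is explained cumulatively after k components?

Step 1 — total variance = trace(Sigma) = Σ λ_i = 25 + 19 + 19 = 63.

Step 2 — fraction explained by component i = λ_i / Σ λ:
  PC1: 25/63 = 0.3968
  PC2: 19/63 = 0.3016
  PC3: 19/63 = 0.3016

Step 3 — cumulative fraction after k components = (λ_1 + ... + λ_k) / Σ λ:
  k = 1: 25/63 = 0.3968
  k = 2: (25 + 19)/63 = 44/63 = 0.6984
  k = 3: (25 + 19 + 19)/63 = 63/63 = 1

Summary (fraction, with percent):

explained: PC1 0.3968 (39.68%), PC2 0.3016 (30.16%), PC3 0.3016 (30.16%);  cumulative: 0.3968, 0.6984, 1


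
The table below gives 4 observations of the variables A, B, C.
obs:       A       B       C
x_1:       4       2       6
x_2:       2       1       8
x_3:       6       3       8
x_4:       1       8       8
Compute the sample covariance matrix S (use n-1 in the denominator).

Step 1 — column means:
  mean(A) = (4 + 2 + 6 + 1) / 4 = 13/4 = 3.25
  mean(B) = (2 + 1 + 3 + 8) / 4 = 14/4 = 3.5
  mean(C) = (6 + 8 + 8 + 8) / 4 = 30/4 = 7.5

Step 2 — sample covariance S[i,j] = (1/(n-1)) · Σ_k (x_{k,i} - mean_i) · (x_{k,j} - mean_j), with n-1 = 3.
  S[A,A] = ((0.75)·(0.75) + (-1.25)·(-1.25) + (2.75)·(2.75) + (-2.25)·(-2.25)) / 3 = 14.75/3 = 4.9167
  S[A,B] = ((0.75)·(-1.5) + (-1.25)·(-2.5) + (2.75)·(-0.5) + (-2.25)·(4.5)) / 3 = -9.5/3 = -3.1667
  S[A,C] = ((0.75)·(-1.5) + (-1.25)·(0.5) + (2.75)·(0.5) + (-2.25)·(0.5)) / 3 = -1.5/3 = -0.5
  S[B,B] = ((-1.5)·(-1.5) + (-2.5)·(-2.5) + (-0.5)·(-0.5) + (4.5)·(4.5)) / 3 = 29/3 = 9.6667
  S[B,C] = ((-1.5)·(-1.5) + (-2.5)·(0.5) + (-0.5)·(0.5) + (4.5)·(0.5)) / 3 = 3/3 = 1
  S[C,C] = ((-1.5)·(-1.5) + (0.5)·(0.5) + (0.5)·(0.5) + (0.5)·(0.5)) / 3 = 3/3 = 1

S is symmetric (S[j,i] = S[i,j]). Assembling:

S = [[4.9167, -3.1667, -0.5],
 [-3.1667, 9.6667, 1],
 [-0.5, 1, 1]]


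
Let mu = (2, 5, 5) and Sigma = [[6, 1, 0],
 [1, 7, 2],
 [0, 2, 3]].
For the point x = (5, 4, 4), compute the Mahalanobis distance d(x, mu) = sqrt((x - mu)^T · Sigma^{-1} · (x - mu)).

Step 1 — centre the observation: (x - mu) = (3, -1, -1).

Step 2 — invert Sigma (cofactor / det for 3×3, or solve directly):
  Sigma^{-1} = [[0.1717, -0.0303, 0.0202],
 [-0.0303, 0.1818, -0.1212],
 [0.0202, -0.1212, 0.4141]].

Step 3 — form the quadratic (x - mu)^T · Sigma^{-1} · (x - mu):
  Sigma^{-1} · (x - mu) = (0.5253, -0.1515, -0.2323).
  (x - mu)^T · [Sigma^{-1} · (x - mu)] = (3)·(0.5253) + (-1)·(-0.1515) + (-1)·(-0.2323) = 1.9596.

Step 4 — take square root: d = √(1.9596) ≈ 1.3999.

d(x, mu) = √(1.9596) ≈ 1.3999
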